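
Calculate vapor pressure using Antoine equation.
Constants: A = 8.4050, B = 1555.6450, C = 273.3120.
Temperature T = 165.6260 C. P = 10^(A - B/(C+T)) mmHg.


C+T = 438.9380
B/(C+T) = 3.5441
log10(P) = 8.4050 - 3.5441 = 4.8609
P = 10^4.8609 = 72592.0376 mmHg

72592.0376 mmHg


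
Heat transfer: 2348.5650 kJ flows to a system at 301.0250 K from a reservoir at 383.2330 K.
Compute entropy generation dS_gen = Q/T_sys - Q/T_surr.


dS_sys = 2348.5650/301.0250 = 7.8019 kJ/K
dS_surr = -2348.5650/383.2330 = -6.1283 kJ/K
dS_gen = 7.8019 - 6.1283 = 1.6736 kJ/K (irreversible)

dS_gen = 1.6736 kJ/K, irreversible


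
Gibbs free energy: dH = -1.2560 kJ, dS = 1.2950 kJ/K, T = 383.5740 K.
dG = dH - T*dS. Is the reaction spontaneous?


T*dS = 383.5740 * 1.2950 = 496.7283 kJ
dG = -1.2560 - 496.7283 = -497.9843 kJ (spontaneous)

dG = -497.9843 kJ, spontaneous


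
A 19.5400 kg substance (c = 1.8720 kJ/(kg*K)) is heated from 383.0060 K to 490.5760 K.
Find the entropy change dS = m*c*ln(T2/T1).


T2/T1 = 1.2809
ln(T2/T1) = 0.2475
dS = 19.5400 * 1.8720 * 0.2475 = 9.0544 kJ/K

9.0544 kJ/K


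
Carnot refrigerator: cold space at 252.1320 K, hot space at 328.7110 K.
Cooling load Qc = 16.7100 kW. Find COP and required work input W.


COP = 252.1320 / 76.5790 = 3.2924
W = 16.7100 / 3.2924 = 5.0753 kW

COP = 3.2924, W = 5.0753 kW


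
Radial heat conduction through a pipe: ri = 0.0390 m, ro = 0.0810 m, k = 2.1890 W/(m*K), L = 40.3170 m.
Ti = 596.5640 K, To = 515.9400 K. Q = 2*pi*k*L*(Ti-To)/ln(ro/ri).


dT = 80.6240 K
ln(ro/ri) = 0.7309
Q = 2*pi*2.1890*40.3170*80.6240 / 0.7309 = 61168.4732 W

61168.4732 W


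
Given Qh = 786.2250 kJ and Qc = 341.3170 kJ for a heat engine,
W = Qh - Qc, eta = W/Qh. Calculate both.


W = 786.2250 - 341.3170 = 444.9080 kJ
eta = 444.9080 / 786.2250 = 0.5659 = 56.5879%

W = 444.9080 kJ, eta = 56.5879%


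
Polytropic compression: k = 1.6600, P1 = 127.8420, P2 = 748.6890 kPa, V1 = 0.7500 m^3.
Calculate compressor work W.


(k-1)/k = 0.3976
(P2/P1)^exp = 2.0193
W = 2.5152 * 127.8420 * 0.7500 * (2.0193 - 1) = 245.8115 kJ

245.8115 kJ


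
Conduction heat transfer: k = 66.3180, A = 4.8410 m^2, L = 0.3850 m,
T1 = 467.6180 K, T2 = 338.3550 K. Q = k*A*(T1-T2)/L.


dT = 129.2630 K
Q = 66.3180 * 4.8410 * 129.2630 / 0.3850 = 107790.3804 W

107790.3804 W


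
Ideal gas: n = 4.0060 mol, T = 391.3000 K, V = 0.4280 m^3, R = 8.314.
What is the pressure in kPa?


P = nRT/V = 4.0060 * 8.314 * 391.3000 / 0.4280
= 13032.5924 / 0.4280 = 30449.9823 Pa = 30.4500 kPa

30.4500 kPa


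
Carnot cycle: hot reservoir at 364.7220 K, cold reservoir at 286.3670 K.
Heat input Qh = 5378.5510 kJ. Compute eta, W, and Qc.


eta = 1 - 286.3670/364.7220 = 0.2148
W = 0.2148 * 5378.5510 = 1155.5003 kJ
Qc = 5378.5510 - 1155.5003 = 4223.0507 kJ

eta = 21.4835%, W = 1155.5003 kJ, Qc = 4223.0507 kJ


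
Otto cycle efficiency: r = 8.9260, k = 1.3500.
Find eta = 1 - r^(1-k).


r^(k-1) = 2.1514
eta = 1 - 1/2.1514 = 0.5352 = 53.5196%

53.5196%


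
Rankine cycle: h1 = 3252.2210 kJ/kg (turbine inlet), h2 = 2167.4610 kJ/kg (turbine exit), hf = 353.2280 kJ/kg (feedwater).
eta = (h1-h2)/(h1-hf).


W = 1084.7600 kJ/kg
Q_in = 2898.9930 kJ/kg
eta = 0.3742 = 37.4185%

eta = 37.4185%


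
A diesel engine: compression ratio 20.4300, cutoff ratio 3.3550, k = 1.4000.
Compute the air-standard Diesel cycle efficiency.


r^(k-1) = 3.3428
rc^k = 5.4446
eta = 0.5967 = 59.6716%

59.6716%


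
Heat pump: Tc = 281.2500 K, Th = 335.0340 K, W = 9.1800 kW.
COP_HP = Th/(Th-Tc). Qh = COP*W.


COP = 335.0340 / 53.7840 = 6.2293
Qh = 6.2293 * 9.1800 = 57.1845 kW

COP = 6.2293, Qh = 57.1845 kW


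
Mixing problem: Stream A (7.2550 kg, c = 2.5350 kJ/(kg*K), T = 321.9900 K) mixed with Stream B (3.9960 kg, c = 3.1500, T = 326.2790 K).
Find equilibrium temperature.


num = 10028.8592
den = 30.9788
Tf = 323.7327 K

323.7327 K


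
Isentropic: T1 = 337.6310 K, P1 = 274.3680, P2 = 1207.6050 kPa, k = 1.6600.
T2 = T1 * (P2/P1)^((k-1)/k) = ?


(k-1)/k = 0.3976
(P2/P1)^exp = 1.8025
T2 = 337.6310 * 1.8025 = 608.5946 K

608.5946 K


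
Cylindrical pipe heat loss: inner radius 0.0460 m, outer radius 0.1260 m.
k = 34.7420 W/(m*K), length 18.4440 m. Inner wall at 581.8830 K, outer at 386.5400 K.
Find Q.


dT = 195.3430 K
ln(ro/ri) = 1.0076
Q = 2*pi*34.7420*18.4440*195.3430 / 1.0076 = 780516.3982 W

780516.3982 W


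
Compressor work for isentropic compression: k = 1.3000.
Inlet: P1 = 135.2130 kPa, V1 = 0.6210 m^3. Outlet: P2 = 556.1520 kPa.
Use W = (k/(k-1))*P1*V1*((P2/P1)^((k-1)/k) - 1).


(k-1)/k = 0.2308
(P2/P1)^exp = 1.3859
W = 4.3333 * 135.2130 * 0.6210 * (1.3859 - 1) = 140.4138 kJ

140.4138 kJ


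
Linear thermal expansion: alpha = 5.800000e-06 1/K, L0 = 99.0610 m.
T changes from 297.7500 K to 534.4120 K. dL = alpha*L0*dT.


dT = 236.6620 K
dL = 5.800000e-06 * 99.0610 * 236.6620 = 0.135975 m
L_final = 99.196975 m

dL = 0.135975 m


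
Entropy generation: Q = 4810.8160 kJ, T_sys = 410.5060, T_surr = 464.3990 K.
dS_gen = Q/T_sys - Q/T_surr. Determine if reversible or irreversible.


dS_sys = 4810.8160/410.5060 = 11.7192 kJ/K
dS_surr = -4810.8160/464.3990 = -10.3592 kJ/K
dS_gen = 11.7192 - 10.3592 = 1.3600 kJ/K (irreversible)

dS_gen = 1.3600 kJ/K, irreversible


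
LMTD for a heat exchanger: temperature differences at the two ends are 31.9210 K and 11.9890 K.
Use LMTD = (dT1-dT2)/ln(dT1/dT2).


dT1/dT2 = 2.6625
ln(dT1/dT2) = 0.9793
LMTD = 19.9320 / 0.9793 = 20.3538 K

20.3538 K


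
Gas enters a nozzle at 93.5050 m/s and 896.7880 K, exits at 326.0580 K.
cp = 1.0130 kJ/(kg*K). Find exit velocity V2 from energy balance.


dT = 570.7300 K
2*cp*1000*dT = 1156298.9800
V1^2 = 8743.1850
V2 = sqrt(1165042.1650) = 1079.3712 m/s

1079.3712 m/s


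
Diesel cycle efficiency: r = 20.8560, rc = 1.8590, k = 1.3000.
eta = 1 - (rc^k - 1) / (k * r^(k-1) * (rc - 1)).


r^(k-1) = 2.4875
rc^k = 2.2390
eta = 0.5540 = 55.3952%

55.3952%


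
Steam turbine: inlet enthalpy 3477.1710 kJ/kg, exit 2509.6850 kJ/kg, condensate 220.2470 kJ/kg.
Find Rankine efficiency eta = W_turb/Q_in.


W = 967.4860 kJ/kg
Q_in = 3256.9240 kJ/kg
eta = 0.2971 = 29.7055%

eta = 29.7055%


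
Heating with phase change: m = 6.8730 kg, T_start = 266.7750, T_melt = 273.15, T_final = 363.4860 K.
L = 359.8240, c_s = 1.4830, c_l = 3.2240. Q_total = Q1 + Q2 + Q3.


Q1 (sensible, solid) = 6.8730 * 1.4830 * 6.3750 = 64.9782 kJ
Q2 (latent) = 6.8730 * 359.8240 = 2473.0704 kJ
Q3 (sensible, liquid) = 6.8730 * 3.2240 * 90.3360 = 2001.7150 kJ
Q_total = 4539.7635 kJ

4539.7635 kJ


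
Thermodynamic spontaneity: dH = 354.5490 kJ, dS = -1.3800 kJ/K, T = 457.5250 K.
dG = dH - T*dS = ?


T*dS = 457.5250 * -1.3800 = -631.3845 kJ
dG = 354.5490 + 631.3845 = 985.9335 kJ (non-spontaneous)

dG = 985.9335 kJ, non-spontaneous


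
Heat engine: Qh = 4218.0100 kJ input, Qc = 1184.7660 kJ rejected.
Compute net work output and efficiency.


W = 4218.0100 - 1184.7660 = 3033.2440 kJ
eta = 3033.2440 / 4218.0100 = 0.7191 = 71.9117%

W = 3033.2440 kJ, eta = 71.9117%


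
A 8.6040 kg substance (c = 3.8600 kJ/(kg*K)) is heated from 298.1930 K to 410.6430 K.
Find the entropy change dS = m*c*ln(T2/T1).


T2/T1 = 1.3771
ln(T2/T1) = 0.3200
dS = 8.6040 * 3.8600 * 0.3200 = 10.6271 kJ/K

10.6271 kJ/K


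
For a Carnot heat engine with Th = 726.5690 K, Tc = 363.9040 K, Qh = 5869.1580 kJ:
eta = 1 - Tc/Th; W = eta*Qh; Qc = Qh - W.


eta = 1 - 363.9040/726.5690 = 0.4991
W = 0.4991 * 5869.1580 = 2929.5747 kJ
Qc = 5869.1580 - 2929.5747 = 2939.5833 kJ

eta = 49.9147%, W = 2929.5747 kJ, Qc = 2939.5833 kJ


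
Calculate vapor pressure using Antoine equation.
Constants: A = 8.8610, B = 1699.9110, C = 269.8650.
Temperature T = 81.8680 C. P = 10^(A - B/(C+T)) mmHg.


C+T = 351.7330
B/(C+T) = 4.8330
log10(P) = 8.8610 - 4.8330 = 4.0280
P = 10^4.0280 = 10666.9799 mmHg

10666.9799 mmHg


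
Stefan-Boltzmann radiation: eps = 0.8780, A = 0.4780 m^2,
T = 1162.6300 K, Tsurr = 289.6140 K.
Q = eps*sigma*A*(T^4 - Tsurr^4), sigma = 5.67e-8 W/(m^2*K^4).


T^4 = 1.8271e+12
Tsurr^4 = 7.0352e+09
Q = 0.8780 * 5.67e-8 * 0.4780 * 1.8201e+12 = 43310.7907 W

43310.7907 W


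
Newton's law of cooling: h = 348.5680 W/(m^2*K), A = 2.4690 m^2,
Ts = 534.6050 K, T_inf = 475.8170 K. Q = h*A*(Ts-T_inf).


dT = 58.7880 K
Q = 348.5680 * 2.4690 * 58.7880 = 50593.7989 W

50593.7989 W


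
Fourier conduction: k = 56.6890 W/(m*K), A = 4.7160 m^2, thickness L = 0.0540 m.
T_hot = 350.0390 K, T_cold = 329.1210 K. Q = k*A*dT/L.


dT = 20.9180 K
Q = 56.6890 * 4.7160 * 20.9180 / 0.0540 = 103561.6572 W

103561.6572 W


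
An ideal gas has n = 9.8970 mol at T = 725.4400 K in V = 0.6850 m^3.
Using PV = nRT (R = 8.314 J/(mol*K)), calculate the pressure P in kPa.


P = nRT/V = 9.8970 * 8.314 * 725.4400 / 0.6850
= 59691.8569 / 0.6850 = 87141.3969 Pa = 87.1414 kPa

87.1414 kPa


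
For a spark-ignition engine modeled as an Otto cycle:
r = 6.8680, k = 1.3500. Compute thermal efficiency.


r^(k-1) = 1.9629
eta = 1 - 1/1.9629 = 0.4905 = 49.0541%

49.0541%


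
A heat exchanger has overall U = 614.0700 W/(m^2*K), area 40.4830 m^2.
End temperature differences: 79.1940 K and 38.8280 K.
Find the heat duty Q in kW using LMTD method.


LMTD = 56.6335 K
Q = 614.0700 * 40.4830 * 56.6335 = 1407873.5007 W = 1407.8735 kW

1407.8735 kW


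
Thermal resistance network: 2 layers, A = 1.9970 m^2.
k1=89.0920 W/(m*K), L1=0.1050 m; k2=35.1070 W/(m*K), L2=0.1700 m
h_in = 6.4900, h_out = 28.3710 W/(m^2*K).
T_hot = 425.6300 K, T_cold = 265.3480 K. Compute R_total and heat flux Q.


R_conv_in = 1/(6.4900*1.9970) = 0.0772
R_1 = 0.1050/(89.0920*1.9970) = 0.0006
R_2 = 0.1700/(35.1070*1.9970) = 0.0024
R_conv_out = 1/(28.3710*1.9970) = 0.0177
R_total = 0.0978 K/W
Q = 160.2820 / 0.0978 = 1638.4997 W

R_total = 0.0978 K/W, Q = 1638.4997 W


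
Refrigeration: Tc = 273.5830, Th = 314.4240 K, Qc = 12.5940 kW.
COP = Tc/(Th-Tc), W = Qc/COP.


COP = 273.5830 / 40.8410 = 6.6987
W = 12.5940 / 6.6987 = 1.8801 kW

COP = 6.6987, W = 1.8801 kW


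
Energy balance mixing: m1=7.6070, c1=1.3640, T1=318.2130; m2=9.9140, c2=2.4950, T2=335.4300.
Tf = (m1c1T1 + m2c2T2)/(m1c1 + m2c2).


num = 11598.7668
den = 35.1114
Tf = 330.3421 K

330.3421 K


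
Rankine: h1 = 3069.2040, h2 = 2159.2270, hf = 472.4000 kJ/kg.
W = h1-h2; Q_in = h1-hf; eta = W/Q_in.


W = 909.9770 kJ/kg
Q_in = 2596.8040 kJ/kg
eta = 0.3504 = 35.0422%

eta = 35.0422%


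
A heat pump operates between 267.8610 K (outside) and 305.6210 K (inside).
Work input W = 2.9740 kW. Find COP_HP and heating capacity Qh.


COP = 305.6210 / 37.7600 = 8.0938
Qh = 8.0938 * 2.9740 = 24.0709 kW

COP = 8.0938, Qh = 24.0709 kW


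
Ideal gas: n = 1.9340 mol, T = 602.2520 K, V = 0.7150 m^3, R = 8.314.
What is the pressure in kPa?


P = nRT/V = 1.9340 * 8.314 * 602.2520 / 0.7150
= 9683.7761 / 0.7150 = 13543.7428 Pa = 13.5437 kPa

13.5437 kPa


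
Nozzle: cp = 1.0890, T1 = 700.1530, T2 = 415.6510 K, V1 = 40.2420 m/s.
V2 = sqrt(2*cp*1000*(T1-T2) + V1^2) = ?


dT = 284.5020 K
2*cp*1000*dT = 619645.3560
V1^2 = 1619.4186
V2 = sqrt(621264.7746) = 788.2035 m/s

788.2035 m/s


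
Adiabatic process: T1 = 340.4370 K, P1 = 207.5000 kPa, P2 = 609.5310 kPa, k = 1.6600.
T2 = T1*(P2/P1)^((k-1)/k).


(k-1)/k = 0.3976
(P2/P1)^exp = 1.5348
T2 = 340.4370 * 1.5348 = 522.5167 K

522.5167 K


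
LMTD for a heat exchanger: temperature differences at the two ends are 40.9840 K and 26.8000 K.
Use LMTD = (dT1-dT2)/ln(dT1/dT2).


dT1/dT2 = 1.5293
ln(dT1/dT2) = 0.4248
LMTD = 14.1840 / 0.4248 = 33.3914 K

33.3914 K


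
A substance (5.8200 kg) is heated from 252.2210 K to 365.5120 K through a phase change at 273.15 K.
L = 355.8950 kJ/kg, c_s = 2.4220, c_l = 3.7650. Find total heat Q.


Q1 (sensible, solid) = 5.8200 * 2.4220 * 20.9290 = 295.0160 kJ
Q2 (latent) = 5.8200 * 355.8950 = 2071.3089 kJ
Q3 (sensible, liquid) = 5.8200 * 3.7650 * 92.3620 = 2023.8639 kJ
Q_total = 4390.1888 kJ

4390.1888 kJ


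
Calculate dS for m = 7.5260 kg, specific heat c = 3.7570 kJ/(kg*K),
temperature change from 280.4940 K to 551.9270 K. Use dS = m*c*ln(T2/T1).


T2/T1 = 1.9677
ln(T2/T1) = 0.6769
dS = 7.5260 * 3.7570 * 0.6769 = 19.1384 kJ/K

19.1384 kJ/K


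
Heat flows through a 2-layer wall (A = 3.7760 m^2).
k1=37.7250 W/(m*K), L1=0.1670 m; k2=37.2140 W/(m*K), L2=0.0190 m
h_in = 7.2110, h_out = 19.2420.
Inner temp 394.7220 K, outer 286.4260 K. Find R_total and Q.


R_conv_in = 1/(7.2110*3.7760) = 0.0367
R_1 = 0.1670/(37.7250*3.7760) = 0.0012
R_2 = 0.0190/(37.2140*3.7760) = 0.0001
R_conv_out = 1/(19.2420*3.7760) = 0.0138
R_total = 0.0518 K/W
Q = 108.2960 / 0.0518 = 2090.7931 W

R_total = 0.0518 K/W, Q = 2090.7931 W


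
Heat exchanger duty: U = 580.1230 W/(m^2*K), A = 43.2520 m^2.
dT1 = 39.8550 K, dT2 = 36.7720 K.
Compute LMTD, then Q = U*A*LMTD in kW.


LMTD = 38.2928 K
Q = 580.1230 * 43.2520 * 38.2928 = 960823.4660 W = 960.8235 kW

960.8235 kW


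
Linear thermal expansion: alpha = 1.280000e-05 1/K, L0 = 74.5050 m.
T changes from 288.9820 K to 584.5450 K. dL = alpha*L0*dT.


dT = 295.5630 K
dL = 1.280000e-05 * 74.5050 * 295.5630 = 0.281868 m
L_final = 74.786868 m

dL = 0.281868 m


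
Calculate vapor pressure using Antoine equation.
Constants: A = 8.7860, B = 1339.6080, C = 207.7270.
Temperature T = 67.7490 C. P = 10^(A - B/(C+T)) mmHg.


C+T = 275.4760
B/(C+T) = 4.8629
log10(P) = 8.7860 - 4.8629 = 3.9231
P = 10^3.9231 = 8377.5185 mmHg

8377.5185 mmHg


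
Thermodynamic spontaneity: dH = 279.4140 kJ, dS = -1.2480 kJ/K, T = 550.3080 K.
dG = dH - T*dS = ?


T*dS = 550.3080 * -1.2480 = -686.7844 kJ
dG = 279.4140 + 686.7844 = 966.1984 kJ (non-spontaneous)

dG = 966.1984 kJ, non-spontaneous


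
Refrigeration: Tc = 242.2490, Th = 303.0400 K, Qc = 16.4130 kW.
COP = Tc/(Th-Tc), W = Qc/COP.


COP = 242.2490 / 60.7910 = 3.9849
W = 16.4130 / 3.9849 = 4.1187 kW

COP = 3.9849, W = 4.1187 kW


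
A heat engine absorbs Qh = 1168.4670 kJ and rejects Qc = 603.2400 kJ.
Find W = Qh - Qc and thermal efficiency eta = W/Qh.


W = 1168.4670 - 603.2400 = 565.2270 kJ
eta = 565.2270 / 1168.4670 = 0.4837 = 48.3734%

W = 565.2270 kJ, eta = 48.3734%


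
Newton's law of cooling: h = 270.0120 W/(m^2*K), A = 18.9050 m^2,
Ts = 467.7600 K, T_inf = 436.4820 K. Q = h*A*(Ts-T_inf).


dT = 31.2780 K
Q = 270.0120 * 18.9050 * 31.2780 = 159660.9550 W

159660.9550 W


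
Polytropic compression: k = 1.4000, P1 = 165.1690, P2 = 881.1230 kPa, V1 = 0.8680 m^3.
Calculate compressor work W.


(k-1)/k = 0.2857
(P2/P1)^exp = 1.6134
W = 3.5000 * 165.1690 * 0.8680 * (1.6134 - 1) = 307.7997 kJ

307.7997 kJ


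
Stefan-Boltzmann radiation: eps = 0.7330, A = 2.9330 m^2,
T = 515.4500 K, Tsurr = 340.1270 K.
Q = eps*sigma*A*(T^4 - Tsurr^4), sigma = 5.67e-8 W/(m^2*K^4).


T^4 = 7.0590e+10
Tsurr^4 = 1.3383e+10
Q = 0.7330 * 5.67e-8 * 2.9330 * 5.7207e+10 = 6973.4775 W

6973.4775 W


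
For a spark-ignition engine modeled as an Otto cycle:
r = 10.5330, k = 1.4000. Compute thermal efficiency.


r^(k-1) = 2.5646
eta = 1 - 1/2.5646 = 0.6101 = 61.0077%

61.0077%


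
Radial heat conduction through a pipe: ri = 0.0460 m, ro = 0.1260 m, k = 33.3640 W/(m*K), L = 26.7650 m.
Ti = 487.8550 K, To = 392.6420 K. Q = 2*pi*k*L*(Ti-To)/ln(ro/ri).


dT = 95.2130 K
ln(ro/ri) = 1.0076
Q = 2*pi*33.3640*26.7650*95.2130 / 1.0076 = 530170.8659 W

530170.8659 W


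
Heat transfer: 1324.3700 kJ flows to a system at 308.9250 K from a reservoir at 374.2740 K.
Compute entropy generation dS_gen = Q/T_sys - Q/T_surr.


dS_sys = 1324.3700/308.9250 = 4.2870 kJ/K
dS_surr = -1324.3700/374.2740 = -3.5385 kJ/K
dS_gen = 4.2870 - 3.5385 = 0.7485 kJ/K (irreversible)

dS_gen = 0.7485 kJ/K, irreversible


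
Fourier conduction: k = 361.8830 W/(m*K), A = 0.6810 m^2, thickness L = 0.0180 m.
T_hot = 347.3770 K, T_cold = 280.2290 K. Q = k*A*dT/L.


dT = 67.1480 K
Q = 361.8830 * 0.6810 * 67.1480 / 0.0180 = 919339.3947 W

919339.3947 W


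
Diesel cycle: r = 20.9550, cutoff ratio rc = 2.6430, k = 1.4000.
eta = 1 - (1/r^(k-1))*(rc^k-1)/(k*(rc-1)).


r^(k-1) = 3.3769
rc^k = 3.8988
eta = 0.6268 = 62.6798%

62.6798%


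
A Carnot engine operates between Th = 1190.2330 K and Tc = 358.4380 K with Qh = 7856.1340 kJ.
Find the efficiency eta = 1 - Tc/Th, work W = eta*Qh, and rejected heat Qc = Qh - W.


eta = 1 - 358.4380/1190.2330 = 0.6989
W = 0.6989 * 7856.1340 = 5490.2637 kJ
Qc = 7856.1340 - 5490.2637 = 2365.8703 kJ

eta = 69.8851%, W = 5490.2637 kJ, Qc = 2365.8703 kJ


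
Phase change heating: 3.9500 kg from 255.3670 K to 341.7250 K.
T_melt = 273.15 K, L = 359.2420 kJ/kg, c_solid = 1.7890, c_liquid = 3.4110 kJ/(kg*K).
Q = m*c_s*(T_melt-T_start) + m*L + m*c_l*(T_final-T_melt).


Q1 (sensible, solid) = 3.9500 * 1.7890 * 17.7830 = 125.6645 kJ
Q2 (latent) = 3.9500 * 359.2420 = 1419.0059 kJ
Q3 (sensible, liquid) = 3.9500 * 3.4110 * 68.5750 = 923.9418 kJ
Q_total = 2468.6122 kJ

2468.6122 kJ


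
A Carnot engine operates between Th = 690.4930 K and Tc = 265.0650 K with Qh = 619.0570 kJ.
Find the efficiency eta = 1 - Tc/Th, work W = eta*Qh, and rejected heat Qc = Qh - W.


eta = 1 - 265.0650/690.4930 = 0.6161
W = 0.6161 * 619.0570 = 381.4147 kJ
Qc = 619.0570 - 381.4147 = 237.6423 kJ

eta = 61.6122%, W = 381.4147 kJ, Qc = 237.6423 kJ


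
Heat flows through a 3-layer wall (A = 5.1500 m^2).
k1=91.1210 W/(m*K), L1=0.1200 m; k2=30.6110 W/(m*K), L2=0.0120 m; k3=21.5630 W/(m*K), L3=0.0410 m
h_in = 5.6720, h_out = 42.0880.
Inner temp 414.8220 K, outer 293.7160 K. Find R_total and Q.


R_conv_in = 1/(5.6720*5.1500) = 0.0342
R_1 = 0.1200/(91.1210*5.1500) = 0.0003
R_2 = 0.0120/(30.6110*5.1500) = 7.6120e-05
R_3 = 0.0410/(21.5630*5.1500) = 0.0004
R_conv_out = 1/(42.0880*5.1500) = 0.0046
R_total = 0.0395 K/W
Q = 121.1060 / 0.0395 = 3062.2152 W

R_total = 0.0395 K/W, Q = 3062.2152 W


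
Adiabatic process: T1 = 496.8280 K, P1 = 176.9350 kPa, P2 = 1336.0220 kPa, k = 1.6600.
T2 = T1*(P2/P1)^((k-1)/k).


(k-1)/k = 0.3976
(P2/P1)^exp = 2.2340
T2 = 496.8280 * 2.2340 = 1109.9166 K

1109.9166 K


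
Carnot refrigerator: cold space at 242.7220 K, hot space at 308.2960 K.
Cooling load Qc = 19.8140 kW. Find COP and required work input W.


COP = 242.7220 / 65.5740 = 3.7015
W = 19.8140 / 3.7015 = 5.3530 kW

COP = 3.7015, W = 5.3530 kW


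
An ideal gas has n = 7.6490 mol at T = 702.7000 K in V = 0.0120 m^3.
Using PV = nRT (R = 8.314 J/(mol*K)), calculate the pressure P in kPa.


P = nRT/V = 7.6490 * 8.314 * 702.7000 / 0.0120
= 44687.3534 / 0.0120 = 3723946.1185 Pa = 3723.9461 kPa

3723.9461 kPa


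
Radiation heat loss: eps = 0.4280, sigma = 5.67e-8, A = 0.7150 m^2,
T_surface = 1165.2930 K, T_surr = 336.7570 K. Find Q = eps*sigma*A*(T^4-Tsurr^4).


T^4 = 1.8439e+12
Tsurr^4 = 1.2861e+10
Q = 0.4280 * 5.67e-8 * 0.7150 * 1.8311e+12 = 31771.2082 W

31771.2082 W


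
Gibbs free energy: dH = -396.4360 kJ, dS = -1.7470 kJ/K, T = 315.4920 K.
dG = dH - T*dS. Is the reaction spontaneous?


T*dS = 315.4920 * -1.7470 = -551.1645 kJ
dG = -396.4360 + 551.1645 = 154.7285 kJ (non-spontaneous)

dG = 154.7285 kJ, non-spontaneous


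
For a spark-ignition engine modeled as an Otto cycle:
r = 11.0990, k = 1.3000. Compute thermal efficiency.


r^(k-1) = 2.0587
eta = 1 - 1/2.0587 = 0.5142 = 51.4248%

51.4248%


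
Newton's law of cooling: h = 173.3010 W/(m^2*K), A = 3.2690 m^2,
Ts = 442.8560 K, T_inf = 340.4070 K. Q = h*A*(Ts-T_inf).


dT = 102.4490 K
Q = 173.3010 * 3.2690 * 102.4490 = 58039.5068 W

58039.5068 W


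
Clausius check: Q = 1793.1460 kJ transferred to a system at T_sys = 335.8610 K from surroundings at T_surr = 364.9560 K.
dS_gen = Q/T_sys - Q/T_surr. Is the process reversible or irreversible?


dS_sys = 1793.1460/335.8610 = 5.3390 kJ/K
dS_surr = -1793.1460/364.9560 = -4.9133 kJ/K
dS_gen = 5.3390 - 4.9133 = 0.4256 kJ/K (irreversible)

dS_gen = 0.4256 kJ/K, irreversible


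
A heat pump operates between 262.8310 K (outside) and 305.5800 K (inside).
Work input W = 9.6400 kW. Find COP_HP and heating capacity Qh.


COP = 305.5800 / 42.7490 = 7.1482
Qh = 7.1482 * 9.6400 = 68.9090 kW

COP = 7.1482, Qh = 68.9090 kW


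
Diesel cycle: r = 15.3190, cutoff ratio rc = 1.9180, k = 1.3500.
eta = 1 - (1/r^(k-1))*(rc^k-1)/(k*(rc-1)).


r^(k-1) = 2.5991
rc^k = 2.4090
eta = 0.5626 = 56.2560%

56.2560%


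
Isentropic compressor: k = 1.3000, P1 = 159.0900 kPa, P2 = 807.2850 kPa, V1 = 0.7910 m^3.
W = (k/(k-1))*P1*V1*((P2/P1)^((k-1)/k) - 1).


(k-1)/k = 0.2308
(P2/P1)^exp = 1.4547
W = 4.3333 * 159.0900 * 0.7910 * (1.4547 - 1) = 247.9650 kJ

247.9650 kJ


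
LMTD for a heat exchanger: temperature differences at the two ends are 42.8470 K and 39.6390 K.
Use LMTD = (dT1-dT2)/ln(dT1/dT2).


dT1/dT2 = 1.0809
ln(dT1/dT2) = 0.0778
LMTD = 3.2080 / 0.0778 = 41.2222 K

41.2222 K


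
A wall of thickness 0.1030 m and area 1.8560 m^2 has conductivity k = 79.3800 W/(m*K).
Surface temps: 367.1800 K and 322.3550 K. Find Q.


dT = 44.8250 K
Q = 79.3800 * 1.8560 * 44.8250 / 0.1030 = 64116.8444 W

64116.8444 W


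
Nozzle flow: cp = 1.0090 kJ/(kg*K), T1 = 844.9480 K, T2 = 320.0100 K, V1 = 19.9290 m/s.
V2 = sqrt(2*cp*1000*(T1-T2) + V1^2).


dT = 524.9380 K
2*cp*1000*dT = 1059324.8840
V1^2 = 397.1650
V2 = sqrt(1059722.0490) = 1029.4280 m/s

1029.4280 m/s


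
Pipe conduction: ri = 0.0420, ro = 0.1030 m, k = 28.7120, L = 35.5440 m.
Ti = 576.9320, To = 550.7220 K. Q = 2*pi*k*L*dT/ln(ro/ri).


dT = 26.2100 K
ln(ro/ri) = 0.8971
Q = 2*pi*28.7120*35.5440*26.2100 / 0.8971 = 187350.7552 W

187350.7552 W


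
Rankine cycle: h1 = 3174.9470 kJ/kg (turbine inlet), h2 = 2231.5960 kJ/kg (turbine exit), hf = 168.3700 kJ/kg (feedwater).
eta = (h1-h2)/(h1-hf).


W = 943.3510 kJ/kg
Q_in = 3006.5770 kJ/kg
eta = 0.3138 = 31.3762%

eta = 31.3762%


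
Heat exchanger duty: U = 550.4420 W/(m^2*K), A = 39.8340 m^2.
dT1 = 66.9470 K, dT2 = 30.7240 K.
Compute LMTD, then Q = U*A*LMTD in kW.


LMTD = 46.5079 K
Q = 550.4420 * 39.8340 * 46.5079 = 1019746.1774 W = 1019.7462 kW

1019.7462 kW


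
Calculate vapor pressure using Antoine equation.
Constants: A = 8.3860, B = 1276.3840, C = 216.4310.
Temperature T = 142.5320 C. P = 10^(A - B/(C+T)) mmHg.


C+T = 358.9630
B/(C+T) = 3.5558
log10(P) = 8.3860 - 3.5558 = 4.8302
P = 10^4.8302 = 67646.6576 mmHg

67646.6576 mmHg


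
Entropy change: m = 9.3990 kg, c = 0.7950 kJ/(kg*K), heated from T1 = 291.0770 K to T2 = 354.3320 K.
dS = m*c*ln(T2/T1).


T2/T1 = 1.2173
ln(T2/T1) = 0.1966
dS = 9.3990 * 0.7950 * 0.1966 = 1.4694 kJ/K

1.4694 kJ/K


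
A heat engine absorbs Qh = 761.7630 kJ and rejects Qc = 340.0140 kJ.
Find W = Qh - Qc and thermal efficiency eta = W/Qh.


W = 761.7630 - 340.0140 = 421.7490 kJ
eta = 421.7490 / 761.7630 = 0.5536 = 55.3649%

W = 421.7490 kJ, eta = 55.3649%


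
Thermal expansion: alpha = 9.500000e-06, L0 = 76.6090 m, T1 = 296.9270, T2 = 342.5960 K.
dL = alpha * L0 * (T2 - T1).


dT = 45.6690 K
dL = 9.500000e-06 * 76.6090 * 45.6690 = 0.033237 m
L_final = 76.642237 m

dL = 0.033237 m


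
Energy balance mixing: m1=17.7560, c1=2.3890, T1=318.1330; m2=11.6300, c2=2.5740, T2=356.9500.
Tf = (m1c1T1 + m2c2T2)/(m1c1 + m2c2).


num = 24180.4300
den = 72.3547
Tf = 334.1929 K

334.1929 K


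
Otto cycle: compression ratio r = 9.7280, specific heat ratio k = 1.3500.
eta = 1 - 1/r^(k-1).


r^(k-1) = 2.2172
eta = 1 - 1/2.2172 = 0.5490 = 54.8984%

54.8984%


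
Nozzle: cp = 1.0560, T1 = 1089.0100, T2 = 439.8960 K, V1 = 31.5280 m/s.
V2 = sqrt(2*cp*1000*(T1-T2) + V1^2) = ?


dT = 649.1140 K
2*cp*1000*dT = 1370928.7680
V1^2 = 994.0148
V2 = sqrt(1371922.7828) = 1171.2911 m/s

1171.2911 m/s


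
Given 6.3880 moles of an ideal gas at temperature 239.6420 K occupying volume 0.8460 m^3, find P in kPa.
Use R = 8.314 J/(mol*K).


P = nRT/V = 6.3880 * 8.314 * 239.6420 / 0.8460
= 12727.3464 / 0.8460 = 15044.1446 Pa = 15.0441 kPa

15.0441 kPa


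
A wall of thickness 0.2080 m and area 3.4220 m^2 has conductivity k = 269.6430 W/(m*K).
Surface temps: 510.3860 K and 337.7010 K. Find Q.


dT = 172.6850 K
Q = 269.6430 * 3.4220 * 172.6850 / 0.2080 = 766055.8537 W

766055.8537 W


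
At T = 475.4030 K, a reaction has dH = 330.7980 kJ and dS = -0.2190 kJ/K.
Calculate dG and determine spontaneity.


T*dS = 475.4030 * -0.2190 = -104.1133 kJ
dG = 330.7980 + 104.1133 = 434.9113 kJ (non-spontaneous)

dG = 434.9113 kJ, non-spontaneous


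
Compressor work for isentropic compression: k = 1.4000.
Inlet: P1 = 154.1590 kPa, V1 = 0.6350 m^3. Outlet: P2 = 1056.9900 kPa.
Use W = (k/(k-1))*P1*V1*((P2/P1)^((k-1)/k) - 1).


(k-1)/k = 0.2857
(P2/P1)^exp = 1.7334
W = 3.5000 * 154.1590 * 0.6350 * (1.7334 - 1) = 251.2592 kJ

251.2592 kJ


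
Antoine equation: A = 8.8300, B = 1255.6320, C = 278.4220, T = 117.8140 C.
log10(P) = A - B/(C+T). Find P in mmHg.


C+T = 396.2360
B/(C+T) = 3.1689
log10(P) = 8.8300 - 3.1689 = 5.6611
P = 10^5.6611 = 458248.0834 mmHg

458248.0834 mmHg


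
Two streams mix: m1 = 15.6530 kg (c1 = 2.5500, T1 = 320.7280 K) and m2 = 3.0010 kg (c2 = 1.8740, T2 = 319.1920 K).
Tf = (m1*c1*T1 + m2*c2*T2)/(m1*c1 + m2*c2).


num = 14597.0018
den = 45.5390
Tf = 320.5383 K

320.5383 K


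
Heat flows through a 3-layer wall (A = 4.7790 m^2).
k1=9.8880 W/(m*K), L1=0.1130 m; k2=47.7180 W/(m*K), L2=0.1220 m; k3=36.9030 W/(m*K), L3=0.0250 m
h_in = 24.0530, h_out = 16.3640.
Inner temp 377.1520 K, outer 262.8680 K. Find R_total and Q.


R_conv_in = 1/(24.0530*4.7790) = 0.0087
R_1 = 0.1130/(9.8880*4.7790) = 0.0024
R_2 = 0.1220/(47.7180*4.7790) = 0.0005
R_3 = 0.0250/(36.9030*4.7790) = 0.0001
R_conv_out = 1/(16.3640*4.7790) = 0.0128
R_total = 0.0246 K/W
Q = 114.2840 / 0.0246 = 4654.2685 W

R_total = 0.0246 K/W, Q = 4654.2685 W


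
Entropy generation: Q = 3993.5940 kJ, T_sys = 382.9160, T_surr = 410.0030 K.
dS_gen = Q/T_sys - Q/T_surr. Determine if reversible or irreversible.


dS_sys = 3993.5940/382.9160 = 10.4294 kJ/K
dS_surr = -3993.5940/410.0030 = -9.7404 kJ/K
dS_gen = 10.4294 - 9.7404 = 0.6890 kJ/K (irreversible)

dS_gen = 0.6890 kJ/K, irreversible


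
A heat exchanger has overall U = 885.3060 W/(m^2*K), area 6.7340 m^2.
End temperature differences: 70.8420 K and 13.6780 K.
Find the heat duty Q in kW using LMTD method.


LMTD = 34.7573 K
Q = 885.3060 * 6.7340 * 34.7573 = 207210.6712 W = 207.2107 kW

207.2107 kW


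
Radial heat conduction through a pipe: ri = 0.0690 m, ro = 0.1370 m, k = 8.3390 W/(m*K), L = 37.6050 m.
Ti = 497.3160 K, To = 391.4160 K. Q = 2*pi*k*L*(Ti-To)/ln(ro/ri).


dT = 105.9000 K
ln(ro/ri) = 0.6859
Q = 2*pi*8.3390*37.6050*105.9000 / 0.6859 = 304222.1201 W

304222.1201 W


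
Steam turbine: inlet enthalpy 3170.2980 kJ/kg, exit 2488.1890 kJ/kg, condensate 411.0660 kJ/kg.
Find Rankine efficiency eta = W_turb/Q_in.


W = 682.1090 kJ/kg
Q_in = 2759.2320 kJ/kg
eta = 0.2472 = 24.7210%

eta = 24.7210%


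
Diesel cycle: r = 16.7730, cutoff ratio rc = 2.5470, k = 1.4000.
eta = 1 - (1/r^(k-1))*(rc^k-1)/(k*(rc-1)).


r^(k-1) = 3.0892
rc^k = 3.7020
eta = 0.5961 = 59.6142%

59.6142%


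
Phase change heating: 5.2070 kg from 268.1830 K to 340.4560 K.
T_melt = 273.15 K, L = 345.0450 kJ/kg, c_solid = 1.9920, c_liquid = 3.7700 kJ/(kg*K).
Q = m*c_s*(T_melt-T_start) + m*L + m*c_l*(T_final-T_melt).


Q1 (sensible, solid) = 5.2070 * 1.9920 * 4.9670 = 51.5194 kJ
Q2 (latent) = 5.2070 * 345.0450 = 1796.6493 kJ
Q3 (sensible, liquid) = 5.2070 * 3.7700 * 67.3060 = 1321.2430 kJ
Q_total = 3169.4118 kJ

3169.4118 kJ


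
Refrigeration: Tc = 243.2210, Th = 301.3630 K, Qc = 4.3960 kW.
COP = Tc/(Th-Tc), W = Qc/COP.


COP = 243.2210 / 58.1420 = 4.1832
W = 4.3960 / 4.1832 = 1.0509 kW

COP = 4.1832, W = 1.0509 kW


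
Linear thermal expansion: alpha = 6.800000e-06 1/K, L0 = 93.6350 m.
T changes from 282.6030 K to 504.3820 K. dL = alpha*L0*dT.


dT = 221.7790 K
dL = 6.800000e-06 * 93.6350 * 221.7790 = 0.141211 m
L_final = 93.776211 m

dL = 0.141211 m


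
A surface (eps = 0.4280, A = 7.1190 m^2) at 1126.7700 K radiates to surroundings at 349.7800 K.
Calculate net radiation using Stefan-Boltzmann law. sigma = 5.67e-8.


T^4 = 1.6119e+12
Tsurr^4 = 1.4969e+10
Q = 0.4280 * 5.67e-8 * 7.1190 * 1.5969e+12 = 275889.4720 W

275889.4720 W


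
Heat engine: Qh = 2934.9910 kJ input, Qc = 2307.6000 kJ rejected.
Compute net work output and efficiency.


W = 2934.9910 - 2307.6000 = 627.3910 kJ
eta = 627.3910 / 2934.9910 = 0.2138 = 21.3762%

W = 627.3910 kJ, eta = 21.3762%


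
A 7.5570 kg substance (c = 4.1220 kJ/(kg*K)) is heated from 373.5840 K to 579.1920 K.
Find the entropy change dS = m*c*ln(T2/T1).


T2/T1 = 1.5504
ln(T2/T1) = 0.4385
dS = 7.5570 * 4.1220 * 0.4385 = 13.6590 kJ/K

13.6590 kJ/K


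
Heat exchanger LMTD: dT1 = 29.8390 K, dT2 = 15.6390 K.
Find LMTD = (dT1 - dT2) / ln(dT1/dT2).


dT1/dT2 = 1.9080
ln(dT1/dT2) = 0.6460
LMTD = 14.2000 / 0.6460 = 21.9798 K

21.9798 K


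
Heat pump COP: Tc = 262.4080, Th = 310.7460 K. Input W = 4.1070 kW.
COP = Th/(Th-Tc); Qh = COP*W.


COP = 310.7460 / 48.3380 = 6.4286
Qh = 6.4286 * 4.1070 = 26.4023 kW

COP = 6.4286, Qh = 26.4023 kW


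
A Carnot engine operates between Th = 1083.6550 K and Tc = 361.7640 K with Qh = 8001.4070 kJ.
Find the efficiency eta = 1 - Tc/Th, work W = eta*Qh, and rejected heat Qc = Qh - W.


eta = 1 - 361.7640/1083.6550 = 0.6662
W = 0.6662 * 8001.4070 = 5330.2423 kJ
Qc = 8001.4070 - 5330.2423 = 2671.1647 kJ

eta = 66.6163%, W = 5330.2423 kJ, Qc = 2671.1647 kJ


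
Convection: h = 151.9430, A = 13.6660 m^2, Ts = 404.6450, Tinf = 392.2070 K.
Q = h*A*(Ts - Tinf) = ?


dT = 12.4380 K
Q = 151.9430 * 13.6660 * 12.4380 = 25826.9229 W

25826.9229 W


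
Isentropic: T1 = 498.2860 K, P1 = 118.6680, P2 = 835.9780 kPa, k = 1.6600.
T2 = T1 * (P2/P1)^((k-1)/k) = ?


(k-1)/k = 0.3976
(P2/P1)^exp = 2.1732
T2 = 498.2860 * 2.1732 = 1082.8795 K

1082.8795 K


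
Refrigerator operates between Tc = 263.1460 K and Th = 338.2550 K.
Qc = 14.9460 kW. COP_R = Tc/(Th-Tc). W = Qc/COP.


COP = 263.1460 / 75.1090 = 3.5035
W = 14.9460 / 3.5035 = 4.2660 kW

COP = 3.5035, W = 4.2660 kW


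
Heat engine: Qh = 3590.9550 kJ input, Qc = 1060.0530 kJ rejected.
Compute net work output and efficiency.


W = 3590.9550 - 1060.0530 = 2530.9020 kJ
eta = 2530.9020 / 3590.9550 = 0.7048 = 70.4799%

W = 2530.9020 kJ, eta = 70.4799%


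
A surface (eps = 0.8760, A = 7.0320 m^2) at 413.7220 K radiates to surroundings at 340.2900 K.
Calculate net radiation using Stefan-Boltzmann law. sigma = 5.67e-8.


T^4 = 2.9298e+10
Tsurr^4 = 1.3409e+10
Q = 0.8760 * 5.67e-8 * 7.0320 * 1.5889e+10 = 5549.5250 W

5549.5250 W


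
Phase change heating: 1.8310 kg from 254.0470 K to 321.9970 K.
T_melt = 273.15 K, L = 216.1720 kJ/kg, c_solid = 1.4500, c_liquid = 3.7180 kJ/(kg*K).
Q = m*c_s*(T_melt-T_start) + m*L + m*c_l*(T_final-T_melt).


Q1 (sensible, solid) = 1.8310 * 1.4500 * 19.1030 = 50.7175 kJ
Q2 (latent) = 1.8310 * 216.1720 = 395.8109 kJ
Q3 (sensible, liquid) = 1.8310 * 3.7180 * 48.8470 = 332.5337 kJ
Q_total = 779.0621 kJ

779.0621 kJ


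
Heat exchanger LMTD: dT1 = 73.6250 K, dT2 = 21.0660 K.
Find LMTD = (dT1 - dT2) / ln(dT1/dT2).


dT1/dT2 = 3.4950
ln(dT1/dT2) = 1.2513
LMTD = 52.5590 / 1.2513 = 42.0027 K

42.0027 K


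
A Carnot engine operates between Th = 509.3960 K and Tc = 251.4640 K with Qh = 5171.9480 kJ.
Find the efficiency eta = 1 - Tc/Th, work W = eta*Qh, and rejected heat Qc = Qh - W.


eta = 1 - 251.4640/509.3960 = 0.5063
W = 0.5063 * 5171.9480 = 2618.8091 kJ
Qc = 5171.9480 - 2618.8091 = 2553.1389 kJ

eta = 50.6349%, W = 2618.8091 kJ, Qc = 2553.1389 kJ


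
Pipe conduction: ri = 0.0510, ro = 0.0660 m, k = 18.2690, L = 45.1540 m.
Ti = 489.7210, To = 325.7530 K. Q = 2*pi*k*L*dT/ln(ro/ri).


dT = 163.9680 K
ln(ro/ri) = 0.2578
Q = 2*pi*18.2690*45.1540*163.9680 / 0.2578 = 3296233.9177 W

3296233.9177 W


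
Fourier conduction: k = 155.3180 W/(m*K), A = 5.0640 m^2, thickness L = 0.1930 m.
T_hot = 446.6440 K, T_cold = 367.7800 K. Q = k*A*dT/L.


dT = 78.8640 K
Q = 155.3180 * 5.0640 * 78.8640 / 0.1930 = 321393.4180 W

321393.4180 W


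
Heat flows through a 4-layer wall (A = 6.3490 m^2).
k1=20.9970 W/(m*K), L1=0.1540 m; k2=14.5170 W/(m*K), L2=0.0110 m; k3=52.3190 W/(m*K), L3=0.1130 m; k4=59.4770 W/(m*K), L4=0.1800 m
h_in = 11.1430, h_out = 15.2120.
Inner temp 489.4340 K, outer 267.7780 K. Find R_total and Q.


R_conv_in = 1/(11.1430*6.3490) = 0.0141
R_1 = 0.1540/(20.9970*6.3490) = 0.0012
R_2 = 0.0110/(14.5170*6.3490) = 0.0001
R_3 = 0.1130/(52.3190*6.3490) = 0.0003
R_4 = 0.1800/(59.4770*6.3490) = 0.0005
R_conv_out = 1/(15.2120*6.3490) = 0.0104
R_total = 0.0266 K/W
Q = 221.6560 / 0.0266 = 8339.1078 W

R_total = 0.0266 K/W, Q = 8339.1078 W


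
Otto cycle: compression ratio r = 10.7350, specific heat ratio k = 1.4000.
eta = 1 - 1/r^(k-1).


r^(k-1) = 2.5842
eta = 1 - 1/2.5842 = 0.6130 = 61.3028%

61.3028%


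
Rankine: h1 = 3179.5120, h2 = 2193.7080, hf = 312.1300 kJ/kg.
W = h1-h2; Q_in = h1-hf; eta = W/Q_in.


W = 985.8040 kJ/kg
Q_in = 2867.3820 kJ/kg
eta = 0.3438 = 34.3799%

eta = 34.3799%


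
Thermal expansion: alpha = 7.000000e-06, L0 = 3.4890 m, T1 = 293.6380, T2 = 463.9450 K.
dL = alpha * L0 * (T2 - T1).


dT = 170.3070 K
dL = 7.000000e-06 * 3.4890 * 170.3070 = 0.004159 m
L_final = 3.493159 m

dL = 0.004159 m


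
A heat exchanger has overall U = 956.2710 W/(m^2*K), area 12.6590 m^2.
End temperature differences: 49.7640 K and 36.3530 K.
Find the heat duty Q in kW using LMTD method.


LMTD = 42.7081 K
Q = 956.2710 * 12.6590 * 42.7081 = 517000.5631 W = 517.0006 kW

517.0006 kW


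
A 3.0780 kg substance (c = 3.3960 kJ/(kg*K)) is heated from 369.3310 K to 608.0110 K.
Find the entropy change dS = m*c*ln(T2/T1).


T2/T1 = 1.6462
ln(T2/T1) = 0.4985
dS = 3.0780 * 3.3960 * 0.4985 = 5.2108 kJ/K

5.2108 kJ/K


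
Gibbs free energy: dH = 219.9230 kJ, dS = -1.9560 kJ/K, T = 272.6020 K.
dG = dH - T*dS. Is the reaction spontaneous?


T*dS = 272.6020 * -1.9560 = -533.2095 kJ
dG = 219.9230 + 533.2095 = 753.1325 kJ (non-spontaneous)

dG = 753.1325 kJ, non-spontaneous


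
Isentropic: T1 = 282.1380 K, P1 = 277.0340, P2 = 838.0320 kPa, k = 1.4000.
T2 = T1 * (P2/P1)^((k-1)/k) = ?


(k-1)/k = 0.2857
(P2/P1)^exp = 1.3720
T2 = 282.1380 * 1.3720 = 387.0903 K

387.0903 K


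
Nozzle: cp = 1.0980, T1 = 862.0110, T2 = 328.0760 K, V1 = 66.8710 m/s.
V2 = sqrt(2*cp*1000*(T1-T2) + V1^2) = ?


dT = 533.9350 K
2*cp*1000*dT = 1172521.2600
V1^2 = 4471.7306
V2 = sqrt(1176992.9906) = 1084.8931 m/s

1084.8931 m/s


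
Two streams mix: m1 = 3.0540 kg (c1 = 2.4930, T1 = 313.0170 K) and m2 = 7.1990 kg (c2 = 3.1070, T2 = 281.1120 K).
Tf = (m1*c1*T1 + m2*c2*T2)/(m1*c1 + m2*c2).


num = 8670.9076
den = 29.9809
Tf = 289.2142 K

289.2142 K


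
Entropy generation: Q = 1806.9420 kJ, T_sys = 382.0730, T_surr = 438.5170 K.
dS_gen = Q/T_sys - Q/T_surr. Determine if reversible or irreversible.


dS_sys = 1806.9420/382.0730 = 4.7293 kJ/K
dS_surr = -1806.9420/438.5170 = -4.1206 kJ/K
dS_gen = 4.7293 - 4.1206 = 0.6087 kJ/K (irreversible)

dS_gen = 0.6087 kJ/K, irreversible


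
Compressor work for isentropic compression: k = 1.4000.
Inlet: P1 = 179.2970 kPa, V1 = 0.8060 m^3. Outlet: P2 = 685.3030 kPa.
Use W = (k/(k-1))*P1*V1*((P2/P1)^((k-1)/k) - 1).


(k-1)/k = 0.2857
(P2/P1)^exp = 1.4668
W = 3.5000 * 179.2970 * 0.8060 * (1.4668 - 1) = 236.1116 kJ

236.1116 kJ


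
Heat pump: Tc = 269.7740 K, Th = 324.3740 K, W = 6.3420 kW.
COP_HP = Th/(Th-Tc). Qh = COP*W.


COP = 324.3740 / 54.6000 = 5.9409
Qh = 5.9409 * 6.3420 = 37.6773 kW

COP = 5.9409, Qh = 37.6773 kW


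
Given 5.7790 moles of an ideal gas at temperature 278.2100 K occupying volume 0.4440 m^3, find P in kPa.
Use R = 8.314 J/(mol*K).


P = nRT/V = 5.7790 * 8.314 * 278.2100 / 0.4440
= 13367.0463 / 0.4440 = 30105.9600 Pa = 30.1060 kPa

30.1060 kPa


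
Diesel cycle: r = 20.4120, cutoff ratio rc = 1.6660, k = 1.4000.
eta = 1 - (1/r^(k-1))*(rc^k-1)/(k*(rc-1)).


r^(k-1) = 3.3416
rc^k = 2.0434
eta = 0.6651 = 66.5129%

66.5129%


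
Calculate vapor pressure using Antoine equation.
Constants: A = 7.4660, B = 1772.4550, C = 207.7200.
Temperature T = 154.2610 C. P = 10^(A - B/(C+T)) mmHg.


C+T = 361.9810
B/(C+T) = 4.8965
log10(P) = 7.4660 - 4.8965 = 2.5695
P = 10^2.5695 = 371.0722 mmHg

371.0722 mmHg


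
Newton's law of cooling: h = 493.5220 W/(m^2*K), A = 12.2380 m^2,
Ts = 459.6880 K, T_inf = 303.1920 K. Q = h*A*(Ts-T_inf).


dT = 156.4960 K
Q = 493.5220 * 12.2380 * 156.4960 = 945192.3710 W

945192.3710 W


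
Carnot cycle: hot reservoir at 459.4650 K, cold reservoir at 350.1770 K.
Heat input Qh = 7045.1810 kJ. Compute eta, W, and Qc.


eta = 1 - 350.1770/459.4650 = 0.2379
W = 0.2379 * 7045.1810 = 1675.7615 kJ
Qc = 7045.1810 - 1675.7615 = 5369.4195 kJ

eta = 23.7859%, W = 1675.7615 kJ, Qc = 5369.4195 kJ


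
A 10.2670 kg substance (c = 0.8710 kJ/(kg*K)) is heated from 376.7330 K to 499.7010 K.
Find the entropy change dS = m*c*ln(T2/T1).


T2/T1 = 1.3264
ln(T2/T1) = 0.2825
dS = 10.2670 * 0.8710 * 0.2825 = 2.5260 kJ/K

2.5260 kJ/K


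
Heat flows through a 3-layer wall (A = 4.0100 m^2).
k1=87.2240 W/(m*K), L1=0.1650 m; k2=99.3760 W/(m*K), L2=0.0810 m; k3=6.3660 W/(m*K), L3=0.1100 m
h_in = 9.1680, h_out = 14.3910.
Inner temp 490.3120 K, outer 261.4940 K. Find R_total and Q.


R_conv_in = 1/(9.1680*4.0100) = 0.0272
R_1 = 0.1650/(87.2240*4.0100) = 0.0005
R_2 = 0.0810/(99.3760*4.0100) = 0.0002
R_3 = 0.1100/(6.3660*4.0100) = 0.0043
R_conv_out = 1/(14.3910*4.0100) = 0.0173
R_total = 0.0495 K/W
Q = 228.8180 / 0.0495 = 4621.3291 W

R_total = 0.0495 K/W, Q = 4621.3291 W


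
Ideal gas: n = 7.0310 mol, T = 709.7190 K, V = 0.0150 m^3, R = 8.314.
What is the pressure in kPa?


P = nRT/V = 7.0310 * 8.314 * 709.7190 / 0.0150
= 41487.1451 / 0.0150 = 2765809.6719 Pa = 2765.8097 kPa

2765.8097 kPa


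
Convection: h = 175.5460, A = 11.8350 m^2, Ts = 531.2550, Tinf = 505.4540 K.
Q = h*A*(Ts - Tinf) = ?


dT = 25.8010 K
Q = 175.5460 * 11.8350 * 25.8010 = 53603.8199 W

53603.8199 W


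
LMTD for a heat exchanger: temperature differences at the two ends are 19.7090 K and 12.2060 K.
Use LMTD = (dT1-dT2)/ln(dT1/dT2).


dT1/dT2 = 1.6147
ln(dT1/dT2) = 0.4791
LMTD = 7.5030 / 0.4791 = 15.6591 K

15.6591 K


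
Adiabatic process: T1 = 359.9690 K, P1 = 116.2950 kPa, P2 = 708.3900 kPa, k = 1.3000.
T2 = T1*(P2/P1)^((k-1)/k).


(k-1)/k = 0.2308
(P2/P1)^exp = 1.5174
T2 = 359.9690 * 1.5174 = 546.2008 K

546.2008 K


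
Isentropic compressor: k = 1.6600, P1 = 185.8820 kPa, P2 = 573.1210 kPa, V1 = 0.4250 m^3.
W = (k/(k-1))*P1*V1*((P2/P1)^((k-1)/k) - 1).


(k-1)/k = 0.3976
(P2/P1)^exp = 1.5647
W = 2.5152 * 185.8820 * 0.4250 * (1.5647 - 1) = 112.1998 kJ

112.1998 kJ


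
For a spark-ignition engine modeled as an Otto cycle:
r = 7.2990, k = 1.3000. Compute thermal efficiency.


r^(k-1) = 1.8154
eta = 1 - 1/1.8154 = 0.4492 = 44.9166%

44.9166%


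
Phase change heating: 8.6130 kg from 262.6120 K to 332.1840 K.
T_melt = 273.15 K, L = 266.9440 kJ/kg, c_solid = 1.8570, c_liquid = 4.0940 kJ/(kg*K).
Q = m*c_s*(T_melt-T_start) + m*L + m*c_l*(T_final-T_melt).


Q1 (sensible, solid) = 8.6130 * 1.8570 * 10.5380 = 168.5484 kJ
Q2 (latent) = 8.6130 * 266.9440 = 2299.1887 kJ
Q3 (sensible, liquid) = 8.6130 * 4.0940 * 59.0340 = 2081.6346 kJ
Q_total = 4549.3716 kJ

4549.3716 kJ


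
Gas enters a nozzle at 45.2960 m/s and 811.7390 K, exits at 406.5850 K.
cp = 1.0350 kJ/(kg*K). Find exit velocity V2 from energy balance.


dT = 405.1540 K
2*cp*1000*dT = 838668.7800
V1^2 = 2051.7276
V2 = sqrt(840720.5076) = 916.9081 m/s

916.9081 m/s


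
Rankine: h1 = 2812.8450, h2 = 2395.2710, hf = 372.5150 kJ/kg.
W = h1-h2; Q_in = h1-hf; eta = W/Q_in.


W = 417.5740 kJ/kg
Q_in = 2440.3300 kJ/kg
eta = 0.1711 = 17.1114%

eta = 17.1114%


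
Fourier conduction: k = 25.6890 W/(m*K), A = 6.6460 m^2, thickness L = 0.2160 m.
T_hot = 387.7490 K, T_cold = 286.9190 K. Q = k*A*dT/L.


dT = 100.8300 K
Q = 25.6890 * 6.6460 * 100.8300 / 0.2160 = 79697.2896 W

79697.2896 W
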